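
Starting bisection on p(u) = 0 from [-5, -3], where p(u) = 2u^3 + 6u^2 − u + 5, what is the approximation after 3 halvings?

-3.25

midpoint -4: p = -23 < 0 → [-4, -3]
midpoint -3.5: p = -3.75 < 0 → [-3.5, -3]
midpoint -3.25: p = 2.96875 > 0 → [-3.5, -3.25]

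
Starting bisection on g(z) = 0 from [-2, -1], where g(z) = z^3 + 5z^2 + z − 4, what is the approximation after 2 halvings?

-1.25

g(-1.5) = 2.375 > 0, so the root lies in [-1.5, -1]
g(-1.25) = 0.609375 > 0, so the root lies in [-1.25, -1]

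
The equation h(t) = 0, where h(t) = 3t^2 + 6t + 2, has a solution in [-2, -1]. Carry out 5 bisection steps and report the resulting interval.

[-1.59375, -1.5625]

m = -1.5, h(m) = -0.25 (−); new bracket [-2, -1.5]
m = -1.75, h(m) = 0.6875 (+); new bracket [-1.75, -1.5]
m = -1.625, h(m) = 0.171875 (+); new bracket [-1.625, -1.5]
m = -1.5625, h(m) = -0.0508 (−); new bracket [-1.625, -1.5625]
m = -1.59375, h(m) = 0.0576 (+); new bracket [-1.59375, -1.5625]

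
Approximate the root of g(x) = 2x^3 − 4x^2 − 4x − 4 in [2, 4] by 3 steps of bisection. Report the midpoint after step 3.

2.75

midpoint 3: g = 2 > 0 → [2, 3]
midpoint 2.5: g = -7.75 < 0 → [2.5, 3]
midpoint 2.75: g = -3.65625 < 0 → [2.75, 3]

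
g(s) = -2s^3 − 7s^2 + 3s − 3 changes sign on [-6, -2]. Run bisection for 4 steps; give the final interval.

[-4, -3.75]

s = -4 gives g = 1, positive; keep [-4, -2]
s = -3 gives g = -21, negative; keep [-4, -3]
s = -3.5 gives g = -13.5, negative; keep [-4, -3.5]
s = -3.75 gives g = -7.2188, negative; keep [-4, -3.75]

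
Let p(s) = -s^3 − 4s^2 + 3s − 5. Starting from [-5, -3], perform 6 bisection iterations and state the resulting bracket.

midpoint -4: p = -17 < 0 → [-5, -4]
midpoint -4.5: p = -8.375 < 0 → [-5, -4.5]
midpoint -4.75: p = -2.328125 < 0 → [-5, -4.75]
midpoint -4.875: p = 1.1699 > 0 → [-4.875, -4.75]
midpoint -4.8125: p = -0.6199 < 0 → [-4.875, -4.8125]
midpoint -4.84375: p = 0.2647 > 0 → [-4.84375, -4.8125]

[-4.84375, -4.8125]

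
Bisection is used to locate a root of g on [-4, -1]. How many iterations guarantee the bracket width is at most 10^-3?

Width after n steps is 3/2^n. Need 2^n ≥ 3/10^-3 = 3000.
2^11 = 2048 < 3000 ≤ 2^12 = 4096, so n = 12.

12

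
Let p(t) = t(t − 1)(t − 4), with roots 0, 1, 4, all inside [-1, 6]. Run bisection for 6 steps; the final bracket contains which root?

4

t = 2.5 gives p = -5.625, negative; keep [2.5, 6]
t = 4.25 gives p = 3.453125, positive; keep [2.5, 4.25]
t = 3.375 gives p = -5.009766, negative; keep [3.375, 4.25]
t = 3.8125 gives p = -2.0105, negative; keep [3.8125, 4.25]
t = 4.03125 gives p = 0.3819, positive; keep [3.8125, 4.03125]
t = 3.921875 gives p = -0.8953, negative; keep [3.921875, 4.03125]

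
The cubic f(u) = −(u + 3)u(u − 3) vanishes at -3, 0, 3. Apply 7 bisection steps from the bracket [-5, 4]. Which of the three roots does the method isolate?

-3

f(-0.5) = -4.375 < 0, so the root lies in [-5, -0.5]
f(-2.75) = -3.953125 < 0, so the root lies in [-5, -2.75]
f(-3.875) = 23.310547 > 0, so the root lies in [-3.875, -2.75]
f(-3.3125) = 6.5344 > 0, so the root lies in [-3.3125, -2.75]
f(-3.03125) = 0.5713 > 0, so the root lies in [-3.03125, -2.75]
f(-2.890625) = -1.8624 < 0, so the root lies in [-3.03125, -2.890625]
f(-2.9609375) = -0.6895 < 0, so the root lies in [-3.03125, -2.9609375]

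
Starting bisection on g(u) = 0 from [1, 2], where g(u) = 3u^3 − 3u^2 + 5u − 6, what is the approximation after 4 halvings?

1.0625

u = 1.5 gives g = 4.875, positive; keep [1, 1.5]
u = 1.25 gives g = 1.421875, positive; keep [1, 1.25]
u = 1.125 gives g = 0.099609, positive; keep [1, 1.125]
u = 1.0625 gives g = -0.4758, negative; keep [1.0625, 1.125]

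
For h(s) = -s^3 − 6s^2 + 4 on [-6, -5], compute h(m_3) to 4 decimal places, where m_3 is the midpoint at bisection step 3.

s = -5.5 gives h = -11.125, negative; keep [-6, -5.5]
s = -5.75 gives h = -4.265625, negative; keep [-6, -5.75]
s = -5.875 gives h = -0.314453, negative; keep [-6, -5.875]

-0.3145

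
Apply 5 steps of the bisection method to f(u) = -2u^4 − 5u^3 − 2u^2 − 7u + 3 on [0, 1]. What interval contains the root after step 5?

m = 0.5, f(m) = -1.75 (−); new bracket [0, 0.5]
m = 0.25, f(m) = 1.039062 (+); new bracket [0.25, 0.5]
m = 0.375, f(m) = -0.209473 (−); new bracket [0.25, 0.375]
m = 0.3125, f(m) = 0.4455 (+); new bracket [0.3125, 0.375]
m = 0.34375, f(m) = 0.1264 (+); new bracket [0.34375, 0.375]

[0.34375, 0.375]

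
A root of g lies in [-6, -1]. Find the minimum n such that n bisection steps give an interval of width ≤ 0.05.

7

Width after n steps is 5/2^n. Need 2^n ≥ 5/0.05 = 100.
2^6 = 64 < 100 ≤ 2^7 = 128, so n = 7.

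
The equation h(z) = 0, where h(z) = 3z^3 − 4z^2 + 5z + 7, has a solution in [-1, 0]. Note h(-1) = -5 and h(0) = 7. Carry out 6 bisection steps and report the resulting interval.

[-0.734375, -0.71875]

m = -0.5, h(m) = 3.125 (+); new bracket [-1, -0.5]
m = -0.75, h(m) = -0.265625 (−); new bracket [-0.75, -0.5]
m = -0.625, h(m) = 1.580078 (+); new bracket [-0.75, -0.625]
m = -0.6875, h(m) = 0.697 (+); new bracket [-0.75, -0.6875]
m = -0.71875, h(m) = 0.2259 (+); new bracket [-0.75, -0.71875]
m = -0.734375, h(m) = -0.0173 (−); new bracket [-0.734375, -0.71875]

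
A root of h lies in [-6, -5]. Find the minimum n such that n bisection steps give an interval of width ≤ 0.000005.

18

Width after n steps is 1/2^n. Need 2^n ≥ 1/0.000005 = 200000.
2^17 = 131072 < 200000 ≤ 2^18 = 262144, so n = 18.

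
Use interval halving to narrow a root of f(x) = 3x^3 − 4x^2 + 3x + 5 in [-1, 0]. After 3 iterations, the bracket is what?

f(-0.5) = 2.125 > 0, so the root lies in [-1, -0.5]
f(-0.75) = -0.765625 < 0, so the root lies in [-0.75, -0.5]
f(-0.625) = 0.830078 > 0, so the root lies in [-0.75, -0.625]

[-0.75, -0.625]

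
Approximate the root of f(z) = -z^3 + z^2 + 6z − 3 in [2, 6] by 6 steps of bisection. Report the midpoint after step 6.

2.8125

z = 4 gives f = -27, negative; keep [2, 4]
z = 3 gives f = -3, negative; keep [2, 3]
z = 2.5 gives f = 2.625, positive; keep [2.5, 3]
z = 2.75 gives f = 0.2656, positive; keep [2.75, 3]
z = 2.875 gives f = -1.248, negative; keep [2.75, 2.875]
z = 2.8125 gives f = -0.4622, negative; keep [2.75, 2.8125]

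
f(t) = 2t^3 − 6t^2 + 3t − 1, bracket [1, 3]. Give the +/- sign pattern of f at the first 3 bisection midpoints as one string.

-+-

f(2) = -3 < 0, so the root lies in [2, 3]
f(2.5) = 0.25 > 0, so the root lies in [2, 2.5]
f(2.25) = -1.84375 < 0, so the root lies in [2.25, 2.5]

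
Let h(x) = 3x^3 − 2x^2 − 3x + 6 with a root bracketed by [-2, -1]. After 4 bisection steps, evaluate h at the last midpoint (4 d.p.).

midpoint -1.5: h = -4.125 < 0 → [-1.5, -1]
midpoint -1.25: h = 0.765625 > 0 → [-1.5, -1.25]
midpoint -1.375: h = -1.455078 < 0 → [-1.375, -1.25]
midpoint -1.3125: h = -0.2908 < 0 → [-1.3125, -1.25]

-0.2908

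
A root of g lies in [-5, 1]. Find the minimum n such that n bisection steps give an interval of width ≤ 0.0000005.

Width after n steps is 6/2^n. Need 2^n ≥ 6/0.0000005 = 12000000.
2^23 = 8388608 < 12000000 ≤ 2^24 = 16777216, so n = 24.

24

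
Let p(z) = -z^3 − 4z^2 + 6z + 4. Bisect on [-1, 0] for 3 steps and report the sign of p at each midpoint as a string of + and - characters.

z = -0.5 gives p = 0.125, positive; keep [-1, -0.5]
z = -0.75 gives p = -2.328125, negative; keep [-0.75, -0.5]
z = -0.625 gives p = -1.068359, negative; keep [-0.625, -0.5]

+--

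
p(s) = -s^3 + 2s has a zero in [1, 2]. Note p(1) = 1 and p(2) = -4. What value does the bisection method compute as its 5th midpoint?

1.40625

p(1.5) = -0.375 < 0, so the root lies in [1, 1.5]
p(1.25) = 0.546875 > 0, so the root lies in [1.25, 1.5]
p(1.375) = 0.150391 > 0, so the root lies in [1.375, 1.5]
p(1.4375) = -0.0955 < 0, so the root lies in [1.375, 1.4375]
p(1.40625) = 0.0316 > 0, so the root lies in [1.40625, 1.4375]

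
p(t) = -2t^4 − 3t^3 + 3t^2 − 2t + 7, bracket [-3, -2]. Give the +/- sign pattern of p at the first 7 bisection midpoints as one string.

-+++++-

t = -2.5 gives p = -0.5, negative; keep [-2.5, -2]
t = -2.25 gives p = 9.601562, positive; keep [-2.5, -2.25]
t = -2.375 gives p = 5.228027, positive; keep [-2.5, -2.375]
t = -2.4375 gives p = 2.5451, positive; keep [-2.5, -2.4375]
t = -2.46875 gives p = 1.0694, positive; keep [-2.5, -2.46875]
t = -2.484375 gives p = 0.2966, positive; keep [-2.5, -2.484375]
t = -2.4921875 gives p = -0.0987, negative; keep [-2.4921875, -2.484375]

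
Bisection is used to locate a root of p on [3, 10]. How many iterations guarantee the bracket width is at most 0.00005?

18

Width after n steps is 7/2^n. Need 2^n ≥ 7/0.00005 = 140000.
2^17 = 131072 < 140000 ≤ 2^18 = 262144, so n = 18.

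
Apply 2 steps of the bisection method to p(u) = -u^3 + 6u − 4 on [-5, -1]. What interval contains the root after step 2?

p(-3) = 5 > 0, so the root lies in [-3, -1]
p(-2) = -8 < 0, so the root lies in [-3, -2]

[-3, -2]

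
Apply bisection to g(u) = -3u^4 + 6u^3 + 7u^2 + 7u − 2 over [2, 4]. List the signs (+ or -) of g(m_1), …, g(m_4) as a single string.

g(3) = 1 > 0, so the root lies in [3, 4]
g(3.5) = -84.6875 < 0, so the root lies in [3, 3.5]
g(3.25) = -34.042969 < 0, so the root lies in [3, 3.25]
g(3.125) = -14.7625 < 0, so the root lies in [3, 3.125]

+---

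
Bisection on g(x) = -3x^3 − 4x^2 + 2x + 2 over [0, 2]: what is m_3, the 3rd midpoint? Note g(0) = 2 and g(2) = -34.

m = 1, g(m) = -3 (−); new bracket [0, 1]
m = 0.5, g(m) = 1.625 (+); new bracket [0.5, 1]
m = 0.75, g(m) = -0.015625 (−); new bracket [0.5, 0.75]

0.75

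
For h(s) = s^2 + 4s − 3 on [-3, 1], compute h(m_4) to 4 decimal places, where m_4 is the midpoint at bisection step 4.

s = -1 gives h = -6, negative; keep [-1, 1]
s = 0 gives h = -3, negative; keep [0, 1]
s = 0.5 gives h = -0.75, negative; keep [0.5, 1]
s = 0.75 gives h = 0.5625, positive; keep [0.5, 0.75]

0.5625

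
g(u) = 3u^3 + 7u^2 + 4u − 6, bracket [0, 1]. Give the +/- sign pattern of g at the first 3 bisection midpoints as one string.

-+-

m = 0.5, g(m) = -1.875 (−); new bracket [0.5, 1]
m = 0.75, g(m) = 2.203125 (+); new bracket [0.5, 0.75]
m = 0.625, g(m) = -0.033203 (−); new bracket [0.625, 0.75]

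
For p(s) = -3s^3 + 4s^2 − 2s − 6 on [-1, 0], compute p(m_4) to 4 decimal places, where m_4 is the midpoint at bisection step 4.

-0.1252

midpoint -0.5: p = -3.625 < 0 → [-1, -0.5]
midpoint -0.75: p = -0.984375 < 0 → [-1, -0.75]
midpoint -0.875: p = 0.822266 > 0 → [-0.875, -0.75]
midpoint -0.8125: p = -0.1252 < 0 → [-0.875, -0.8125]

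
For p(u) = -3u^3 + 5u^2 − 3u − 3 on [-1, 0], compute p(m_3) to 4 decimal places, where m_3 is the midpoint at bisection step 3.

u = -0.5 gives p = 0.125, positive; keep [-0.5, 0]
u = -0.25 gives p = -1.890625, negative; keep [-0.5, -0.25]
u = -0.375 gives p = -1.013672, negative; keep [-0.5, -0.375]

-1.0137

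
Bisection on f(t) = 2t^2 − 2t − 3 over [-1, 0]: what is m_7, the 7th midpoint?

f(-0.5) = -1.5 < 0, so the root lies in [-1, -0.5]
f(-0.75) = -0.375 < 0, so the root lies in [-1, -0.75]
f(-0.875) = 0.28125 > 0, so the root lies in [-0.875, -0.75]
f(-0.8125) = -0.0547 < 0, so the root lies in [-0.875, -0.8125]
f(-0.84375) = 0.1113 > 0, so the root lies in [-0.84375, -0.8125]
f(-0.828125) = 0.0278 > 0, so the root lies in [-0.828125, -0.8125]
f(-0.8203125) = -0.0135 < 0, so the root lies in [-0.828125, -0.8203125]

-0.8203125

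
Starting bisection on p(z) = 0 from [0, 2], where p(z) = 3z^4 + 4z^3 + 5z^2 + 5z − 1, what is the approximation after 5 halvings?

p(1) = 16 > 0, so the root lies in [0, 1]
p(0.5) = 3.4375 > 0, so the root lies in [0, 0.5]
p(0.25) = 0.636719 > 0, so the root lies in [0, 0.25]
p(0.125) = -0.2883 < 0, so the root lies in [0.125, 0.25]
p(0.1875) = 0.1434 > 0, so the root lies in [0.125, 0.1875]

0.1875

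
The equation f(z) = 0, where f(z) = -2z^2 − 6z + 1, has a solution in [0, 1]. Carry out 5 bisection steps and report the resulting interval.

midpoint 0.5: f = -2.5 < 0 → [0, 0.5]
midpoint 0.25: f = -0.625 < 0 → [0, 0.25]
midpoint 0.125: f = 0.21875 > 0 → [0.125, 0.25]
midpoint 0.1875: f = -0.1953 < 0 → [0.125, 0.1875]
midpoint 0.15625: f = 0.0137 > 0 → [0.15625, 0.1875]

[0.15625, 0.1875]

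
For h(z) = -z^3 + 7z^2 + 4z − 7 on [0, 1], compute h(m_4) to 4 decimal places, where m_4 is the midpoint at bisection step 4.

m = 0.5, h(m) = -3.375 (−); new bracket [0.5, 1]
m = 0.75, h(m) = -0.484375 (−); new bracket [0.75, 1]
m = 0.875, h(m) = 1.189453 (+); new bracket [0.75, 0.875]
m = 0.8125, h(m) = 0.3347 (+); new bracket [0.75, 0.8125]

0.3347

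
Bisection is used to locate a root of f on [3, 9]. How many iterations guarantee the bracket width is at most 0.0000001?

Width after n steps is 6/2^n. Need 2^n ≥ 6/0.0000001 = 60000000.
2^25 = 33554432 < 60000000 ≤ 2^26 = 67108864, so n = 26.

26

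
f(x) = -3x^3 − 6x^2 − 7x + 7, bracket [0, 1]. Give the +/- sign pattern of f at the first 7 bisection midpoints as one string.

m = 0.5, f(m) = 1.625 (+); new bracket [0.5, 1]
m = 0.75, f(m) = -2.890625 (−); new bracket [0.5, 0.75]
m = 0.625, f(m) = -0.451172 (−); new bracket [0.5, 0.625]
m = 0.5625, f(m) = 0.6301 (+); new bracket [0.5625, 0.625]
m = 0.59375, f(m) = 0.1006 (+); new bracket [0.59375, 0.625]
m = 0.609375, f(m) = -0.1725 (−); new bracket [0.59375, 0.609375]
m = 0.6015625, f(m) = -0.0353 (−); new bracket [0.59375, 0.6015625]

+--++--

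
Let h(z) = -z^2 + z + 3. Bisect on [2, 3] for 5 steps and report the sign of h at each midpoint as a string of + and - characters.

-+--+

h(2.5) = -0.75 < 0, so the root lies in [2, 2.5]
h(2.25) = 0.1875 > 0, so the root lies in [2.25, 2.5]
h(2.375) = -0.265625 < 0, so the root lies in [2.25, 2.375]
h(2.3125) = -0.0352 < 0, so the root lies in [2.25, 2.3125]
h(2.28125) = 0.0771 > 0, so the root lies in [2.28125, 2.3125]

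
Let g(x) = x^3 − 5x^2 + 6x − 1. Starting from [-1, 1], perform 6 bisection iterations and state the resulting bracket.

[0.1875, 0.21875]

x = 0 gives g = -1, negative; keep [0, 1]
x = 0.5 gives g = 0.875, positive; keep [0, 0.5]
x = 0.25 gives g = 0.203125, positive; keep [0, 0.25]
x = 0.125 gives g = -0.3262, negative; keep [0.125, 0.25]
x = 0.1875 gives g = -0.0442, negative; keep [0.1875, 0.25]
x = 0.21875 gives g = 0.0837, positive; keep [0.1875, 0.21875]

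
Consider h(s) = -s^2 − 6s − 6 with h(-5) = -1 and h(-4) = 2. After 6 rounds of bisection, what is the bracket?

[-4.734375, -4.71875]

m = -4.5, h(m) = 0.75 (+); new bracket [-5, -4.5]
m = -4.75, h(m) = -0.0625 (−); new bracket [-4.75, -4.5]
m = -4.625, h(m) = 0.359375 (+); new bracket [-4.75, -4.625]
m = -4.6875, h(m) = 0.1523 (+); new bracket [-4.75, -4.6875]
m = -4.71875, h(m) = 0.0459 (+); new bracket [-4.75, -4.71875]
m = -4.734375, h(m) = -0.0081 (−); new bracket [-4.734375, -4.71875]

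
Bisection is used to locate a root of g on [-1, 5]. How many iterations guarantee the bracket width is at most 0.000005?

21

Width after n steps is 6/2^n. Need 2^n ≥ 6/0.000005 = 1200000.
2^20 = 1048576 < 1200000 ≤ 2^21 = 2097152, so n = 21.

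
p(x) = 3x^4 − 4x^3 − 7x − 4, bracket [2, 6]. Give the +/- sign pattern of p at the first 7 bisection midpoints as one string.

++++++-

m = 4, p(m) = 480 (+); new bracket [2, 4]
m = 3, p(m) = 110 (+); new bracket [2, 3]
m = 2.5, p(m) = 33.1875 (+); new bracket [2, 2.5]
m = 2.25, p(m) = 11.5742 (+); new bracket [2, 2.25]
m = 2.125, p(m) = 3.9148 (+); new bracket [2, 2.125]
m = 2.0625, p(m) = 0.7549 (+); new bracket [2, 2.0625]
m = 2.03125, p(m) = -0.6713 (−); new bracket [2.03125, 2.0625]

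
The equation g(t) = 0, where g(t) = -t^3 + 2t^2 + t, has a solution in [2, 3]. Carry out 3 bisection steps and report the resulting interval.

t = 2.5 gives g = -0.625, negative; keep [2, 2.5]
t = 2.25 gives g = 0.984375, positive; keep [2.25, 2.5]
t = 2.375 gives g = 0.259766, positive; keep [2.375, 2.5]

[2.375, 2.5]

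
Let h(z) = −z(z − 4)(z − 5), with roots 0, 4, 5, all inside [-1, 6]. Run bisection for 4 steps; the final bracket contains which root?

h(2.5) = -9.375 < 0, so the root lies in [-1, 2.5]
h(0.75) = -10.359375 < 0, so the root lies in [-1, 0.75]
h(-0.125) = 2.642578 > 0, so the root lies in [-0.125, 0.75]
h(0.3125) = -5.4016 < 0, so the root lies in [-0.125, 0.3125]

0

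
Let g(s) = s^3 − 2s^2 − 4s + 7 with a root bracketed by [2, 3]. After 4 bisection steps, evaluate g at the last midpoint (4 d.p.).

-0.1506

midpoint 2.5: g = 0.125 > 0 → [2, 2.5]
midpoint 2.25: g = -0.734375 < 0 → [2.25, 2.5]
midpoint 2.375: g = -0.384766 < 0 → [2.375, 2.5]
midpoint 2.4375: g = -0.1506 < 0 → [2.4375, 2.5]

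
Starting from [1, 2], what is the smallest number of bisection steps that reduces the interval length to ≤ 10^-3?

Width after n steps is 1/2^n. Need 2^n ≥ 1/10^-3 = 1000.
2^9 = 512 < 1000 ≤ 2^10 = 1024, so n = 10.

10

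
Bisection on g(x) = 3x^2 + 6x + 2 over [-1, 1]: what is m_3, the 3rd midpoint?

-0.25

g(0) = 2 > 0, so the root lies in [-1, 0]
g(-0.5) = -0.25 < 0, so the root lies in [-0.5, 0]
g(-0.25) = 0.6875 > 0, so the root lies in [-0.5, -0.25]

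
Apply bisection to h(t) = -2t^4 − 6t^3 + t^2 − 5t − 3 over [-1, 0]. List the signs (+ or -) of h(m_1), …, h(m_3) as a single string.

h(-0.5) = 0.375 > 0, so the root lies in [-0.5, 0]
h(-0.25) = -1.601562 < 0, so the root lies in [-0.5, -0.25]
h(-0.375) = -0.70752 < 0, so the root lies in [-0.5, -0.375]

+--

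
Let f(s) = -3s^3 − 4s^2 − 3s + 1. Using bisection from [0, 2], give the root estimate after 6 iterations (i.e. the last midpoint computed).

0.21875

s = 1 gives f = -9, negative; keep [0, 1]
s = 0.5 gives f = -1.875, negative; keep [0, 0.5]
s = 0.25 gives f = -0.046875, negative; keep [0, 0.25]
s = 0.125 gives f = 0.5566, positive; keep [0.125, 0.25]
s = 0.1875 gives f = 0.2771, positive; keep [0.1875, 0.25]
s = 0.21875 gives f = 0.1209, positive; keep [0.21875, 0.25]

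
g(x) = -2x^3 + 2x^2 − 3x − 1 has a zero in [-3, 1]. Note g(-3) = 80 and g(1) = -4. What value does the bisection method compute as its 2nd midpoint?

x = -1 gives g = 6, positive; keep [-1, 1]
x = 0 gives g = -1, negative; keep [-1, 0]

0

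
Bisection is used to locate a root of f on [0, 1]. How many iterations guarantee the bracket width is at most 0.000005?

Width after n steps is 1/2^n. Need 2^n ≥ 1/0.000005 = 200000.
2^17 = 131072 < 200000 ≤ 2^18 = 262144, so n = 18.

18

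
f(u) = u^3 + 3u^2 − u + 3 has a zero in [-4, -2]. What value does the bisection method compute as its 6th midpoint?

f(-3) = 6 > 0, so the root lies in [-4, -3]
f(-3.5) = 0.375 > 0, so the root lies in [-4, -3.5]
f(-3.75) = -3.796875 < 0, so the root lies in [-3.75, -3.5]
f(-3.625) = -1.5879 < 0, so the root lies in [-3.625, -3.5]
f(-3.5625) = -0.5764 < 0, so the root lies in [-3.5625, -3.5]
f(-3.53125) = -0.0933 < 0, so the root lies in [-3.53125, -3.5]

-3.53125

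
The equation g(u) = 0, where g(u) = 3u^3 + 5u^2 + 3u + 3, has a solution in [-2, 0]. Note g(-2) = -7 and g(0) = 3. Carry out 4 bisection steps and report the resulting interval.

[-1.5, -1.375]

u = -1 gives g = 2, positive; keep [-2, -1]
u = -1.5 gives g = -0.375, negative; keep [-1.5, -1]
u = -1.25 gives g = 1.203125, positive; keep [-1.5, -1.25]
u = -1.375 gives g = 0.5293, positive; keep [-1.5, -1.375]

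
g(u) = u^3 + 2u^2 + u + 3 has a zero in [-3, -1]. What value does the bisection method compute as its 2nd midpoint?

-2.5

u = -2 gives g = 1, positive; keep [-3, -2]
u = -2.5 gives g = -2.625, negative; keep [-2.5, -2]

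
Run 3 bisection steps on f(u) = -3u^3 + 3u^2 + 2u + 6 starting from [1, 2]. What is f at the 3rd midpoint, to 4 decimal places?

m = 1.5, f(m) = 5.625 (+); new bracket [1.5, 2]
m = 1.75, f(m) = 2.609375 (+); new bracket [1.75, 2]
m = 1.875, f(m) = 0.521484 (+); new bracket [1.875, 2]

0.5215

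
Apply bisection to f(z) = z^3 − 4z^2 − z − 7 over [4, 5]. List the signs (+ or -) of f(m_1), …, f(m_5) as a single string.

f(4.5) = -1.375 < 0, so the root lies in [4.5, 5]
f(4.75) = 5.171875 > 0, so the root lies in [4.5, 4.75]
f(4.625) = 1.744141 > 0, so the root lies in [4.5, 4.625]
f(4.5625) = 0.1467 > 0, so the root lies in [4.5, 4.5625]
f(4.53125) = -0.6235 < 0, so the root lies in [4.53125, 4.5625]

-+++-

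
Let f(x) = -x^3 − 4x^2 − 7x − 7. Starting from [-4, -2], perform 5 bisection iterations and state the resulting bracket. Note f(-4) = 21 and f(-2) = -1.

[-2.3125, -2.25]

f(-3) = 5 > 0, so the root lies in [-3, -2]
f(-2.5) = 1.125 > 0, so the root lies in [-2.5, -2]
f(-2.25) = -0.109375 < 0, so the root lies in [-2.5, -2.25]
f(-2.375) = 0.459 > 0, so the root lies in [-2.375, -2.25]
f(-2.3125) = 0.1633 > 0, so the root lies in [-2.3125, -2.25]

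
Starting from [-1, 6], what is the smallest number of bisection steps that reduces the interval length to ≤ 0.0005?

Width after n steps is 7/2^n. Need 2^n ≥ 7/0.0005 = 14000.
2^13 = 8192 < 14000 ≤ 2^14 = 16384, so n = 14.

14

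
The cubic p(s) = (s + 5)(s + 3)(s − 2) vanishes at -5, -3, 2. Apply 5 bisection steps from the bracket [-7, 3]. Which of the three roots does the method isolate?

2

s = -2 gives p = -12, negative; keep [-2, 3]
s = 0.5 gives p = -28.875, negative; keep [0.5, 3]
s = 1.75 gives p = -8.015625, negative; keep [1.75, 3]
s = 2.375 gives p = 14.8652, positive; keep [1.75, 2.375]
s = 2.0625 gives p = 2.2346, positive; keep [1.75, 2.0625]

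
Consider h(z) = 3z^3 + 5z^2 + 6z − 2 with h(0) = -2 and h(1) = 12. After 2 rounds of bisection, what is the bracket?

z = 0.5 gives h = 2.625, positive; keep [0, 0.5]
z = 0.25 gives h = -0.140625, negative; keep [0.25, 0.5]

[0.25, 0.5]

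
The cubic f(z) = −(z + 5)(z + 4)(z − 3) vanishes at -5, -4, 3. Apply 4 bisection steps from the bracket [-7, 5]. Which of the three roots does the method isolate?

3

f(-1) = 48 > 0, so the root lies in [-1, 5]
f(2) = 42 > 0, so the root lies in [2, 5]
f(3.5) = -31.875 < 0, so the root lies in [2, 3.5]
f(2.75) = 13.0781 > 0, so the root lies in [2.75, 3.5]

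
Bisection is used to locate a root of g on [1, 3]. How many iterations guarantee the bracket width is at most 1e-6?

Width after n steps is 2/2^n. Need 2^n ≥ 2/1e-6 = 2000000.
2^20 = 1048576 < 2000000 ≤ 2^21 = 2097152, so n = 21.

21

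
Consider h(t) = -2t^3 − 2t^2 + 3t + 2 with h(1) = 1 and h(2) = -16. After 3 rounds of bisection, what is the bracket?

[1, 1.125]

m = 1.5, h(m) = -4.75 (−); new bracket [1, 1.5]
m = 1.25, h(m) = -1.28125 (−); new bracket [1, 1.25]
m = 1.125, h(m) = -0.003906 (−); new bracket [1, 1.125]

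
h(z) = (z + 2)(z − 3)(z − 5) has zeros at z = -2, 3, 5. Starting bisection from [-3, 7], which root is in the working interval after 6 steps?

z = 2 gives h = 12, positive; keep [-3, 2]
z = -0.5 gives h = 28.875, positive; keep [-3, -0.5]
z = -1.75 gives h = 8.015625, positive; keep [-3, -1.75]
z = -2.375 gives h = -14.8652, negative; keep [-2.375, -1.75]
z = -2.0625 gives h = -2.2346, negative; keep [-2.0625, -1.75]
z = -1.90625 gives h = 3.1766, positive; keep [-2.0625, -1.90625]

-2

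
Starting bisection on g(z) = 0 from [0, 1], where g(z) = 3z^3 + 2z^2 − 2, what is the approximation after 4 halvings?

midpoint 0.5: g = -1.125 < 0 → [0.5, 1]
midpoint 0.75: g = 0.390625 > 0 → [0.5, 0.75]
midpoint 0.625: g = -0.486328 < 0 → [0.625, 0.75]
midpoint 0.6875: g = -0.0798 < 0 → [0.6875, 0.75]

0.6875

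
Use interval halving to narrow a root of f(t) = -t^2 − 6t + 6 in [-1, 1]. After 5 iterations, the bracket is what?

[0.8125, 0.875]

t = 0 gives f = 6, positive; keep [0, 1]
t = 0.5 gives f = 2.75, positive; keep [0.5, 1]
t = 0.75 gives f = 0.9375, positive; keep [0.75, 1]
t = 0.875 gives f = -0.0156, negative; keep [0.75, 0.875]
t = 0.8125 gives f = 0.4648, positive; keep [0.8125, 0.875]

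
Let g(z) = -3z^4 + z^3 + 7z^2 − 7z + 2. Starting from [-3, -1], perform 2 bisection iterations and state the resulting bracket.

midpoint -2: g = -12 < 0 → [-2, -1]
midpoint -1.5: g = 9.6875 > 0 → [-2, -1.5]

[-2, -1.5]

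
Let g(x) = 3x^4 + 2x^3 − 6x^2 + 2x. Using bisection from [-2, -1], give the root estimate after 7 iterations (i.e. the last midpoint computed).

-1.8984375

g(-1.5) = -8.0625 < 0, so the root lies in [-2, -1.5]
g(-1.75) = -4.457031 < 0, so the root lies in [-2, -1.75]
g(-1.875) = -0.948486 < 0, so the root lies in [-2, -1.875]
g(-1.9375) = 1.3306 > 0, so the root lies in [-1.9375, -1.875]
g(-1.90625) = 0.1442 > 0, so the root lies in [-1.90625, -1.875]
g(-1.890625) = -0.4136 < 0, so the root lies in [-1.90625, -1.890625]
g(-1.8984375) = -0.1376 < 0, so the root lies in [-1.90625, -1.8984375]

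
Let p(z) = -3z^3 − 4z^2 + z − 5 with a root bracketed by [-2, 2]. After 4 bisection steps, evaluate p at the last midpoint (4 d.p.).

-2.9219

midpoint 0: p = -5 < 0 → [-2, 0]
midpoint -1: p = -7 < 0 → [-2, -1]
midpoint -1.5: p = -5.375 < 0 → [-2, -1.5]
midpoint -1.75: p = -2.9219 < 0 → [-2, -1.75]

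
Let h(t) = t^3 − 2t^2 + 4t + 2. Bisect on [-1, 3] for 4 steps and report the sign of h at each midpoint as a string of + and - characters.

++-+

h(1) = 5 > 0, so the root lies in [-1, 1]
h(0) = 2 > 0, so the root lies in [-1, 0]
h(-0.5) = -0.625 < 0, so the root lies in [-0.5, 0]
h(-0.25) = 0.8594 > 0, so the root lies in [-0.5, -0.25]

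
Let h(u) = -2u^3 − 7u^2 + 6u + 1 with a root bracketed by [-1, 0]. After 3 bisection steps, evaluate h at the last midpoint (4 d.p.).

midpoint -0.5: h = -3.5 < 0 → [-0.5, 0]
midpoint -0.25: h = -0.90625 < 0 → [-0.25, 0]
midpoint -0.125: h = 0.144531 > 0 → [-0.25, -0.125]

0.1445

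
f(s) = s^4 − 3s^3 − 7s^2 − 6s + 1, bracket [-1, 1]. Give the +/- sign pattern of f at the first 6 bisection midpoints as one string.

m = 0, f(m) = 1 (+); new bracket [0, 1]
m = 0.5, f(m) = -4.0625 (−); new bracket [0, 0.5]
m = 0.25, f(m) = -0.980469 (−); new bracket [0, 0.25]
m = 0.125, f(m) = 0.135 (+); new bracket [0.125, 0.25]
m = 0.1875, f(m) = -0.3896 (−); new bracket [0.125, 0.1875]
m = 0.15625, f(m) = -0.1192 (−); new bracket [0.125, 0.15625]

+--+--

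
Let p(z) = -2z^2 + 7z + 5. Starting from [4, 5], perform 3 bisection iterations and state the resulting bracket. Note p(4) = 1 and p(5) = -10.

[4, 4.125]

z = 4.5 gives p = -4, negative; keep [4, 4.5]
z = 4.25 gives p = -1.375, negative; keep [4, 4.25]
z = 4.125 gives p = -0.15625, negative; keep [4, 4.125]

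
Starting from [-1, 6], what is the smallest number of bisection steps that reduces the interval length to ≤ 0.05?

8

Width after n steps is 7/2^n. Need 2^n ≥ 7/0.05 = 140.
2^7 = 128 < 140 ≤ 2^8 = 256, so n = 8.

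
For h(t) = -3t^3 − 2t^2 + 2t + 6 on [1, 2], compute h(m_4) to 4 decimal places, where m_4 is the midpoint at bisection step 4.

t = 1.5 gives h = -5.625, negative; keep [1, 1.5]
t = 1.25 gives h = -0.484375, negative; keep [1, 1.25]
t = 1.125 gives h = 1.447266, positive; keep [1.125, 1.25]
t = 1.1875 gives h = 0.531, positive; keep [1.1875, 1.25]

0.5310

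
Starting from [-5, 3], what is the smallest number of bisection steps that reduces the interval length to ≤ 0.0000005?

Width after n steps is 8/2^n. Need 2^n ≥ 8/0.0000005 = 16000000.
2^23 = 8388608 < 16000000 ≤ 2^24 = 16777216, so n = 24.

24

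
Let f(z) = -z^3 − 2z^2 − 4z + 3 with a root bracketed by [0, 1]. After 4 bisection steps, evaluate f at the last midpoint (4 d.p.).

z = 0.5 gives f = 0.375, positive; keep [0.5, 1]
z = 0.75 gives f = -1.546875, negative; keep [0.5, 0.75]
z = 0.625 gives f = -0.525391, negative; keep [0.5, 0.625]
z = 0.5625 gives f = -0.0608, negative; keep [0.5, 0.5625]

-0.0608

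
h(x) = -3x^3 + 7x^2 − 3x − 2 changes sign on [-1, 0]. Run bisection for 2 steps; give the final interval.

[-0.5, -0.25]

h(-0.5) = 1.625 > 0, so the root lies in [-0.5, 0]
h(-0.25) = -0.765625 < 0, so the root lies in [-0.5, -0.25]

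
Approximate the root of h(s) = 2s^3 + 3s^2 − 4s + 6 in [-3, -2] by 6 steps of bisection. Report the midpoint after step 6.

-2.671875

s = -2.5 gives h = 3.5, positive; keep [-3, -2.5]
s = -2.75 gives h = -1.90625, negative; keep [-2.75, -2.5]
s = -2.625 gives h = 0.996094, positive; keep [-2.75, -2.625]
s = -2.6875 gives h = -0.4038, negative; keep [-2.6875, -2.625]
s = -2.65625 gives h = 0.3088, positive; keep [-2.6875, -2.65625]
s = -2.671875 gives h = -0.0443, negative; keep [-2.671875, -2.65625]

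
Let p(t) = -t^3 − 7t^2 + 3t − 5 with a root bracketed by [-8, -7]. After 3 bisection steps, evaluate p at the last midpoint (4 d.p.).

-6.7285

t = -7.5 gives p = 0.625, positive; keep [-7.5, -7]
t = -7.25 gives p = -13.609375, negative; keep [-7.5, -7.25]
t = -7.375 gives p = -6.728516, negative; keep [-7.5, -7.375]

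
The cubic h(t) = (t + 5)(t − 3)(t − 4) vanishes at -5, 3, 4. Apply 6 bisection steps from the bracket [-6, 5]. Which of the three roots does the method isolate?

m = -0.5, h(m) = 70.875 (+); new bracket [-6, -0.5]
m = -3.25, h(m) = 79.296875 (+); new bracket [-6, -3.25]
m = -4.625, h(m) = 24.662109 (+); new bracket [-6, -4.625]
m = -5.3125, h(m) = -24.1907 (−); new bracket [-5.3125, -4.625]
m = -4.96875, h(m) = 2.2334 (+); new bracket [-5.3125, -4.96875]
m = -5.140625, h(m) = -10.464 (−); new bracket [-5.140625, -4.96875]

-5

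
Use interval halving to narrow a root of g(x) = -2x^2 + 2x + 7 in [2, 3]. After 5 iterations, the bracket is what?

[2.40625, 2.4375]

x = 2.5 gives g = -0.5, negative; keep [2, 2.5]
x = 2.25 gives g = 1.375, positive; keep [2.25, 2.5]
x = 2.375 gives g = 0.46875, positive; keep [2.375, 2.5]
x = 2.4375 gives g = -0.0078, negative; keep [2.375, 2.4375]
x = 2.40625 gives g = 0.2324, positive; keep [2.40625, 2.4375]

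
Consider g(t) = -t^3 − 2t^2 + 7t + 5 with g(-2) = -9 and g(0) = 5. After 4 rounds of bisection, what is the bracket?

midpoint -1: g = -3 < 0 → [-1, 0]
midpoint -0.5: g = 1.125 > 0 → [-1, -0.5]
midpoint -0.75: g = -0.953125 < 0 → [-0.75, -0.5]
midpoint -0.625: g = 0.0879 > 0 → [-0.75, -0.625]

[-0.75, -0.625]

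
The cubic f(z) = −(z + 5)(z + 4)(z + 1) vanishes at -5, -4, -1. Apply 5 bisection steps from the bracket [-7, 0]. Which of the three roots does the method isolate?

z = -3.5 gives f = 1.875, positive; keep [-3.5, 0]
z = -1.75 gives f = 5.484375, positive; keep [-1.75, 0]
z = -0.875 gives f = -1.611328, negative; keep [-1.75, -0.875]
z = -1.3125 gives f = 3.0969, positive; keep [-1.3125, -0.875]
z = -1.09375 gives f = 1.0643, positive; keep [-1.09375, -0.875]

-1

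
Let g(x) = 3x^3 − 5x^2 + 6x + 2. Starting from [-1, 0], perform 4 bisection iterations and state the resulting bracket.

midpoint -0.5: g = -2.625 < 0 → [-0.5, 0]
midpoint -0.25: g = 0.140625 > 0 → [-0.5, -0.25]
midpoint -0.375: g = -1.111328 < 0 → [-0.375, -0.25]
midpoint -0.3125: g = -0.4548 < 0 → [-0.3125, -0.25]

[-0.3125, -0.25]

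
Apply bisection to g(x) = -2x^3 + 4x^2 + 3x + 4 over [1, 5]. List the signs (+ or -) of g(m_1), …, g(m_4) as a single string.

g(3) = -5 < 0, so the root lies in [1, 3]
g(2) = 10 > 0, so the root lies in [2, 3]
g(2.5) = 5.25 > 0, so the root lies in [2.5, 3]
g(2.75) = 0.9062 > 0, so the root lies in [2.75, 3]

-+++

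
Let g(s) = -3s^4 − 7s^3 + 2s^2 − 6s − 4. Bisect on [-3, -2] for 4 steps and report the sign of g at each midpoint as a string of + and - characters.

++--

g(-2.5) = 15.6875 > 0, so the root lies in [-3, -2.5]
g(-2.75) = 1.628906 > 0, so the root lies in [-3, -2.75]
g(-2.875) = -8.834717 < 0, so the root lies in [-2.875, -2.75]
g(-2.8125) = -3.2852 < 0, so the root lies in [-2.8125, -2.75]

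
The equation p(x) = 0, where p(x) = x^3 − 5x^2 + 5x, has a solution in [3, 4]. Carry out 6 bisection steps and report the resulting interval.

[3.609375, 3.625]

midpoint 3.5: p = -0.875 < 0 → [3.5, 4]
midpoint 3.75: p = 1.171875 > 0 → [3.5, 3.75]
midpoint 3.625: p = 0.056641 > 0 → [3.5, 3.625]
midpoint 3.5625: p = -0.4314 < 0 → [3.5625, 3.625]
midpoint 3.59375: p = -0.193 < 0 → [3.59375, 3.625]
midpoint 3.609375: p = -0.0696 < 0 → [3.609375, 3.625]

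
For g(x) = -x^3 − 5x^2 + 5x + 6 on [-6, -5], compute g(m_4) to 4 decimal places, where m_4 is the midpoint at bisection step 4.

-0.1985

m = -5.5, g(m) = -6.375 (−); new bracket [-6, -5.5]
m = -5.75, g(m) = 2.046875 (+); new bracket [-5.75, -5.5]
m = -5.625, g(m) = -2.349609 (−); new bracket [-5.75, -5.625]
m = -5.6875, g(m) = -0.1985 (−); new bracket [-5.75, -5.6875]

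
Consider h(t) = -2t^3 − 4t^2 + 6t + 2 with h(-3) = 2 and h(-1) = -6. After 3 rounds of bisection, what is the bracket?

t = -2 gives h = -10, negative; keep [-3, -2]
t = -2.5 gives h = -6.75, negative; keep [-3, -2.5]
t = -2.75 gives h = -3.15625, negative; keep [-3, -2.75]

[-3, -2.75]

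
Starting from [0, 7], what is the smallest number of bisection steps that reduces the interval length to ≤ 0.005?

11

Width after n steps is 7/2^n. Need 2^n ≥ 7/0.005 = 1400.
2^10 = 1024 < 1400 ≤ 2^11 = 2048, so n = 11.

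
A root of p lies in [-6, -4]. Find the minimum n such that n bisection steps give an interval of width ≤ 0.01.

Width after n steps is 2/2^n. Need 2^n ≥ 2/0.01 = 200.
2^7 = 128 < 200 ≤ 2^8 = 256, so n = 8.

8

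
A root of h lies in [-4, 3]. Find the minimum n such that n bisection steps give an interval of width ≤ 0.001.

13

Width after n steps is 7/2^n. Need 2^n ≥ 7/0.001 = 7000.
2^12 = 4096 < 7000 ≤ 2^13 = 8192, so n = 13.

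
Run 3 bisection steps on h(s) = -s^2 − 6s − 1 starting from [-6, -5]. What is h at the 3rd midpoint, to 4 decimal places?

-0.2656

h(-5.5) = 1.75 > 0, so the root lies in [-6, -5.5]
h(-5.75) = 0.4375 > 0, so the root lies in [-6, -5.75]
h(-5.875) = -0.265625 < 0, so the root lies in [-5.875, -5.75]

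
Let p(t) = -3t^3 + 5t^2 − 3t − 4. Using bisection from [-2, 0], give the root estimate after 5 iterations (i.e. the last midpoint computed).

-0.5625

midpoint -1: p = 7 > 0 → [-1, 0]
midpoint -0.5: p = -0.875 < 0 → [-1, -0.5]
midpoint -0.75: p = 2.328125 > 0 → [-0.75, -0.5]
midpoint -0.625: p = 0.5605 > 0 → [-0.625, -0.5]
midpoint -0.5625: p = -0.1965 < 0 → [-0.625, -0.5625]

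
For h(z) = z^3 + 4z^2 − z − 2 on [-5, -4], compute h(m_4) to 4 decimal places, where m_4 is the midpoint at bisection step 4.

1.0310

h(-4.5) = -7.625 < 0, so the root lies in [-4.5, -4]
h(-4.25) = -2.265625 < 0, so the root lies in [-4.25, -4]
h(-4.125) = -0.001953 < 0, so the root lies in [-4.125, -4]
h(-4.0625) = 1.031 > 0, so the root lies in [-4.125, -4.0625]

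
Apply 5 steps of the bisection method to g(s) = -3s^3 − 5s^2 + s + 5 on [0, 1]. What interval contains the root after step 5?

m = 0.5, g(m) = 3.875 (+); new bracket [0.5, 1]
m = 0.75, g(m) = 1.671875 (+); new bracket [0.75, 1]
m = 0.875, g(m) = 0.037109 (+); new bracket [0.875, 1]
m = 0.9375, g(m) = -0.929 (−); new bracket [0.875, 0.9375]
m = 0.90625, g(m) = -0.4331 (−); new bracket [0.875, 0.90625]

[0.875, 0.90625]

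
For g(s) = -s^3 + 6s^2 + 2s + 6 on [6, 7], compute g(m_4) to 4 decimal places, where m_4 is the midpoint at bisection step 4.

g(6.5) = -2.125 < 0, so the root lies in [6, 6.5]
g(6.25) = 8.734375 > 0, so the root lies in [6.25, 6.5]
g(6.375) = 3.509766 > 0, so the root lies in [6.375, 6.5]
g(6.4375) = 0.7444 > 0, so the root lies in [6.4375, 6.5]

0.7444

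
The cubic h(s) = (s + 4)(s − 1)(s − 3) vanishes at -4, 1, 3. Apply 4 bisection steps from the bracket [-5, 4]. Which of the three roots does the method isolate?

s = -0.5 gives h = 18.375, positive; keep [-5, -0.5]
s = -2.75 gives h = 26.953125, positive; keep [-5, -2.75]
s = -3.875 gives h = 4.189453, positive; keep [-5, -3.875]
s = -4.4375 gives h = -17.6931, negative; keep [-4.4375, -3.875]

-4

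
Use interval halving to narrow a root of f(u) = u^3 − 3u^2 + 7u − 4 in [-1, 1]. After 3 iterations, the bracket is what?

midpoint 0: f = -4 < 0 → [0, 1]
midpoint 0.5: f = -1.125 < 0 → [0.5, 1]
midpoint 0.75: f = -0.015625 < 0 → [0.75, 1]

[0.75, 1]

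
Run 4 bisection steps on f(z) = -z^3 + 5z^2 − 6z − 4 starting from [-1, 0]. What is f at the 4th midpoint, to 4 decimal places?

-0.3342

f(-0.5) = 0.375 > 0, so the root lies in [-0.5, 0]
f(-0.25) = -2.171875 < 0, so the root lies in [-0.5, -0.25]
f(-0.375) = -0.994141 < 0, so the root lies in [-0.5, -0.375]
f(-0.4375) = -0.3342 < 0, so the root lies in [-0.5, -0.4375]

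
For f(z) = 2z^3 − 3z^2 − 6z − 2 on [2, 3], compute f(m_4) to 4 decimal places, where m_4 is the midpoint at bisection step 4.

midpoint 2.5: f = -4.5 < 0 → [2.5, 3]
midpoint 2.75: f = 0.40625 > 0 → [2.5, 2.75]
midpoint 2.625: f = -2.246094 < 0 → [2.625, 2.75]
midpoint 2.6875: f = -0.9712 < 0 → [2.6875, 2.75]

-0.9712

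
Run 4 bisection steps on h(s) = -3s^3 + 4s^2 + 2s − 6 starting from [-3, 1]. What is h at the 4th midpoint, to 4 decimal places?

3.6094

s = -1 gives h = -1, negative; keep [-3, -1]
s = -2 gives h = 30, positive; keep [-2, -1]
s = -1.5 gives h = 10.125, positive; keep [-1.5, -1]
s = -1.25 gives h = 3.6094, positive; keep [-1.25, -1]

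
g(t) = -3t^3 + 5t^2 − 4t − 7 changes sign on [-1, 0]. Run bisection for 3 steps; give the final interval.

[-0.75, -0.625]

midpoint -0.5: g = -3.375 < 0 → [-1, -0.5]
midpoint -0.75: g = 0.078125 > 0 → [-0.75, -0.5]
midpoint -0.625: g = -1.814453 < 0 → [-0.75, -0.625]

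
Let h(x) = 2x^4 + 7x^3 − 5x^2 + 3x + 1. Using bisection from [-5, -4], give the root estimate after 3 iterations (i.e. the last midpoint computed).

h(-4.5) = 68.5 > 0, so the root lies in [-4.5, -4]
h(-4.25) = 13.085938 > 0, so the root lies in [-4.25, -4]
h(-4.125) = -8.716309 < 0, so the root lies in [-4.25, -4.125]

-4.125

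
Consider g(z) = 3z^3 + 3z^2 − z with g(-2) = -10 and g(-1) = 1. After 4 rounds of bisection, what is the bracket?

z = -1.5 gives g = -1.875, negative; keep [-1.5, -1]
z = -1.25 gives g = 0.078125, positive; keep [-1.5, -1.25]
z = -1.375 gives g = -0.751953, negative; keep [-1.375, -1.25]
z = -1.3125 gives g = -0.3025, negative; keep [-1.3125, -1.25]

[-1.3125, -1.25]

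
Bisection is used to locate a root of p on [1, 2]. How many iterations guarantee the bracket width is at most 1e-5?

17

Width after n steps is 1/2^n. Need 2^n ≥ 1/1e-5 = 100000.
2^16 = 65536 < 100000 ≤ 2^17 = 131072, so n = 17.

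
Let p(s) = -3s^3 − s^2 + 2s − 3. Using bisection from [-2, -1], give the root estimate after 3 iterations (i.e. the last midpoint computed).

s = -1.5 gives p = 1.875, positive; keep [-1.5, -1]
s = -1.25 gives p = -1.203125, negative; keep [-1.5, -1.25]
s = -1.375 gives p = 0.158203, positive; keep [-1.375, -1.25]

-1.375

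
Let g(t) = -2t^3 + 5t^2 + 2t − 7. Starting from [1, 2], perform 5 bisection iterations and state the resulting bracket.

t = 1.5 gives g = 0.5, positive; keep [1, 1.5]
t = 1.25 gives g = -0.59375, negative; keep [1.25, 1.5]
t = 1.375 gives g = 0.003906, positive; keep [1.25, 1.375]
t = 1.3125 gives g = -0.2837, negative; keep [1.3125, 1.375]
t = 1.34375 gives g = -0.1369, negative; keep [1.34375, 1.375]

[1.34375, 1.375]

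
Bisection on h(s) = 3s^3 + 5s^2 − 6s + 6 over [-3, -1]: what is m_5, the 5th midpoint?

s = -2 gives h = 14, positive; keep [-3, -2]
s = -2.5 gives h = 5.375, positive; keep [-3, -2.5]
s = -2.75 gives h = -2.078125, negative; keep [-2.75, -2.5]
s = -2.625 gives h = 1.9395, positive; keep [-2.75, -2.625]
s = -2.6875 gives h = 0.0056, positive; keep [-2.75, -2.6875]

-2.6875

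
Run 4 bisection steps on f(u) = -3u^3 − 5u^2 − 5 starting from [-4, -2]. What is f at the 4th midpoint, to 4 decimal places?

1.2090

midpoint -3: f = 31 > 0 → [-3, -2]
midpoint -2.5: f = 10.625 > 0 → [-2.5, -2]
midpoint -2.25: f = 3.859375 > 0 → [-2.25, -2]
midpoint -2.125: f = 1.209 > 0 → [-2.125, -2]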